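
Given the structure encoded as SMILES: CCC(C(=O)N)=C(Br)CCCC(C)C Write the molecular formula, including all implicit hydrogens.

C11H20BrNO

Walk through each heavy atom and fill implicit hydrogens from standard valence (C 4, N 3, O 2, S 2, halogen 1):
  atom 1: C, bond orders sum to 1 (valence 4) → 3 H
  atom 2: C, bond orders sum to 2 (valence 4) → 2 H
  atom 3: C, bond orders sum to 4 (valence 4) → 0 H
  atom 4: C, bond orders sum to 4 (valence 4) → 0 H
  atom 5: O, bond orders sum to 2 (valence 2) → 0 H
  atom 6: N, bond orders sum to 1 (valence 3) → 2 H
  atom 7: C, bond orders sum to 4 (valence 4) → 0 H
  atom 8: Br (halogen, monovalent) → 0 H
  atom 9: C, bond orders sum to 2 (valence 4) → 2 H
  atom 10: C, bond orders sum to 2 (valence 4) → 2 H
  atom 11: C, bond orders sum to 2 (valence 4) → 2 H
  atom 12: C, bond orders sum to 3 (valence 4) → 1 H
  atom 13: C, bond orders sum to 1 (valence 4) → 3 H
  atom 14: C, bond orders sum to 1 (valence 4) → 3 H
Totals → C:11, H:20, Br:1, N:1, O:1.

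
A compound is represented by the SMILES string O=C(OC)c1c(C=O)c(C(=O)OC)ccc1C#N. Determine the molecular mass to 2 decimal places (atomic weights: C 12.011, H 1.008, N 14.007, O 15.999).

First, the molecular formula is C12H9NO5 (counting implicit H from valence).
  C: 12 × 12.011 = 144.132
  H: 9 × 1.008 = 9.072
  N: 1 × 14.007 = 14.007
  O: 5 × 15.999 = 79.995
Sum: 12×12.011 + 9×1.008 + 1×14.007 + 5×15.999 = 247.206 → 247.21 g/mol.

247.21 g/mol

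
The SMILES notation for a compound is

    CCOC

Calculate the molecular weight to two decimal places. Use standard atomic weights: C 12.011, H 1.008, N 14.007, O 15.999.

60.10 g/mol

First, the molecular formula is C3H8O (counting implicit H from valence).
  C: 3 × 12.011 = 36.033
  H: 8 × 1.008 = 8.064
  O: 1 × 15.999 = 15.999
Sum: 3×12.011 + 8×1.008 + 1×15.999 = 60.096 → 60.10 g/mol.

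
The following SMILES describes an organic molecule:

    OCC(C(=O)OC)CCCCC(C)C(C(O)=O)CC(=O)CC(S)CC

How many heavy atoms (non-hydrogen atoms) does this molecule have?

Every atom symbol written in the SMILES (organic subset) is one heavy atom; implicit H are not written.
Heavy atoms by element → C:18, O:6, S:1.
Total: 25.

25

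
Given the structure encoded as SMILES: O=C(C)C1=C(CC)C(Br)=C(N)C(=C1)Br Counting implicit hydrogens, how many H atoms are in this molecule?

Walk through each heavy atom and fill implicit hydrogens from standard valence (C 4, N 3, O 2, S 2, halogen 1):
  atom 1: O, bond orders sum to 2 (valence 2) → 0 H
  atom 2: C, bond orders sum to 4 (valence 4) → 0 H
  atom 3: C, bond orders sum to 1 (valence 4) → 3 H
  atom 4: C, bond orders sum to 4 (valence 4) → 0 H
  atom 5: C, bond orders sum to 4 (valence 4) → 0 H
  atom 6: C, bond orders sum to 2 (valence 4) → 2 H
  atom 7: C, bond orders sum to 1 (valence 4) → 3 H
  atom 8: C, bond orders sum to 4 (valence 4) → 0 H
  atom 9: Br (halogen, monovalent) → 0 H
  atom 10: C, bond orders sum to 4 (valence 4) → 0 H
  atom 11: N, bond orders sum to 1 (valence 3) → 2 H
  atom 12: C, bond orders sum to 4 (valence 4) → 0 H
  atom 13: C, bond orders sum to 3 (valence 4) → 1 H
  atom 14: Br (halogen, monovalent) → 0 H
Total hydrogens: 11.

11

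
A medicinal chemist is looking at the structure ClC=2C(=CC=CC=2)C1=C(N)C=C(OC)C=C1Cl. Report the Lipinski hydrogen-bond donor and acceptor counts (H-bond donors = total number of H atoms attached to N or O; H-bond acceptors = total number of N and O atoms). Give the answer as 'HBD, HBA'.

2, 2

Donors: find every N or O and count the H atoms it carries.
  atom 10 (N): bond orders sum to 1 → 2 H
  atom 13 (O): bond orders sum to 2 → 0 H
Lipinski HBD = 2.
Acceptors: N atoms = 1, O atoms = 1 → HBA = 2.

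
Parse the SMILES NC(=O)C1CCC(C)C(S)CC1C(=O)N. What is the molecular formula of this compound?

Walk through each heavy atom and fill implicit hydrogens from standard valence (C 4, N 3, O 2, S 2, halogen 1):
  atom 1: N, bond orders sum to 1 (valence 3) → 2 H
  atom 2: C, bond orders sum to 4 (valence 4) → 0 H
  atom 3: O, bond orders sum to 2 (valence 2) → 0 H
  atom 4: C, bond orders sum to 3 (valence 4) → 1 H
  atom 5: C, bond orders sum to 2 (valence 4) → 2 H
  atom 6: C, bond orders sum to 2 (valence 4) → 2 H
  atom 7: C, bond orders sum to 3 (valence 4) → 1 H
  atom 8: C, bond orders sum to 1 (valence 4) → 3 H
  atom 9: C, bond orders sum to 3 (valence 4) → 1 H
  atom 10: S, bond orders sum to 1 (valence 2) → 1 H
  atom 11: C, bond orders sum to 2 (valence 4) → 2 H
  atom 12: C, bond orders sum to 3 (valence 4) → 1 H
  atom 13: C, bond orders sum to 4 (valence 4) → 0 H
  atom 14: O, bond orders sum to 2 (valence 2) → 0 H
  atom 15: N, bond orders sum to 1 (valence 3) → 2 H
Totals → C:10, H:18, N:2, O:2, S:1.
In Hill order: C10H18N2O2S.

C10H18N2O2S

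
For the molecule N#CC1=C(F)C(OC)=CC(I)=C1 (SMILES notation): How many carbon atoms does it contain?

Count every carbon token in the SMILES (each C, including those in ring-closure positions and inside branches).
Carbon count: 8.

8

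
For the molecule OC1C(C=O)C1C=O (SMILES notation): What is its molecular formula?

C5H6O3

Walk through each heavy atom and fill implicit hydrogens from standard valence (C 4, N 3, O 2, S 2, halogen 1):
  atom 1: O, bond orders sum to 1 (valence 2) → 1 H
  atom 2: C, bond orders sum to 3 (valence 4) → 1 H
  atom 3: C, bond orders sum to 3 (valence 4) → 1 H
  atom 4: C, bond orders sum to 3 (valence 4) → 1 H
  atom 5: O, bond orders sum to 2 (valence 2) → 0 H
  atom 6: C, bond orders sum to 3 (valence 4) → 1 H
  atom 7: C, bond orders sum to 3 (valence 4) → 1 H
  atom 8: O, bond orders sum to 2 (valence 2) → 0 H
Totals → C:5, H:6, O:3.
In Hill order: C5H6O3.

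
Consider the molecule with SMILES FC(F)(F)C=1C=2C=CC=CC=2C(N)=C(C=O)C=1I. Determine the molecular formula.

C12H7F3INO

Walk through each heavy atom and fill implicit hydrogens from standard valence (C 4, N 3, O 2, S 2, halogen 1):
  atom 1: F (halogen, monovalent) → 0 H
  atom 2: C, bond orders sum to 4 (valence 4) → 0 H
  atom 3: F (halogen, monovalent) → 0 H
  atom 4: F (halogen, monovalent) → 0 H
  atom 5: C, bond orders sum to 4 (valence 4) → 0 H
  atom 6: C, bond orders sum to 4 (valence 4) → 0 H
  atom 7: C, bond orders sum to 3 (valence 4) → 1 H
  atom 8: C, bond orders sum to 3 (valence 4) → 1 H
  atom 9: C, bond orders sum to 3 (valence 4) → 1 H
  atom 10: C, bond orders sum to 3 (valence 4) → 1 H
  atom 11: C, bond orders sum to 4 (valence 4) → 0 H
  atom 12: C, bond orders sum to 4 (valence 4) → 0 H
  atom 13: N, bond orders sum to 1 (valence 3) → 2 H
  atom 14: C, bond orders sum to 4 (valence 4) → 0 H
  atom 15: C, bond orders sum to 3 (valence 4) → 1 H
  atom 16: O, bond orders sum to 2 (valence 2) → 0 H
  atom 17: C, bond orders sum to 4 (valence 4) → 0 H
  atom 18: I (halogen, monovalent) → 0 H
Totals → C:12, H:7, F:3, I:1, N:1, O:1.
In Hill order: C12H7F3INO.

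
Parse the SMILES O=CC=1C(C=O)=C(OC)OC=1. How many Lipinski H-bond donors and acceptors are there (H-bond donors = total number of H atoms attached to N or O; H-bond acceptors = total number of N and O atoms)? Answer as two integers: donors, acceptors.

0, 4

Donors: find every N or O and count the H atoms it carries.
  atom 1 (O): bond orders sum to 2 → 0 H
  atom 6 (O): bond orders sum to 2 → 0 H
  atom 8 (O): bond orders sum to 2 → 0 H
  atom 10 (O): bond orders sum to 2 → 0 H
Lipinski HBD = 0.
Acceptors: N atoms = 0, O atoms = 4 → HBA = 4.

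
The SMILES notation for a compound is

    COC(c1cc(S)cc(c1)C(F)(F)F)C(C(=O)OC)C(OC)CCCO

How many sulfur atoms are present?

Scan the SMILES for S atoms (remember two-letter symbols like Cl and Br are single atoms).
Sulfur count: 1.

1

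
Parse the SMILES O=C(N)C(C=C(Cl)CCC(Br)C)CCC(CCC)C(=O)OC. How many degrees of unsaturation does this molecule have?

3

Molecular formula: C16H27BrClNO3.
DoU = (2C + 2 + N − H − X) / 2, where X is the halogen count and O/S are ignored.
    = (2·16 + 2 + 1 − 27 − 2) / 2 = 6 / 2 = 3.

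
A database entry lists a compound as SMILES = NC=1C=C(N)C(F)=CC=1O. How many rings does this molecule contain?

In SMILES, each pair of matching ring-closure digits denotes one ring-closing bond; the number of such bonds equals the number of independent rings.
Ring-closure bonds here: 1.

1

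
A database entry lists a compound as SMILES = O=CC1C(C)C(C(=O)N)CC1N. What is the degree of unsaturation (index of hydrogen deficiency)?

Degree of unsaturation = (number of rings) + (number of π bonds).
Ring closures in the SMILES: 1.
π bonds: 2 double bonds (each 1 DoU) → 2 DoU from unsaturation.
Total DoU = 1 + 2 = 3.

3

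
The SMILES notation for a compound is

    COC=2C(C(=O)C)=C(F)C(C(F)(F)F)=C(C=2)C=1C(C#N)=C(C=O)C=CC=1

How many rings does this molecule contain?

In SMILES, each pair of matching ring-closure digits denotes one ring-closing bond; the number of such bonds equals the number of independent rings.
Ring-closure bonds here: 2.

2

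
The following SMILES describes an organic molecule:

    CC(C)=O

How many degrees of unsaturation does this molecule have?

1

Degree of unsaturation = (number of rings) + (number of π bonds).
Ring closures in the SMILES: 0.
π bonds: 1 double bond (each 1 DoU) → 1 DoU from unsaturation.
Total DoU = 0 + 1 = 1.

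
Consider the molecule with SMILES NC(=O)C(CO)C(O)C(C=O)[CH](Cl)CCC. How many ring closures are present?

In SMILES, each pair of matching ring-closure digits denotes one ring-closing bond; the number of such bonds equals the number of independent rings.
Ring-closure bonds here: 0.

0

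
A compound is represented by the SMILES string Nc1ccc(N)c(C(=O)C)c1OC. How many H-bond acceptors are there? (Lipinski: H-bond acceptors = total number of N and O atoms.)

N atoms: 2; O atoms: 2.
Lipinski HBA = 2 + 2 = 4.

4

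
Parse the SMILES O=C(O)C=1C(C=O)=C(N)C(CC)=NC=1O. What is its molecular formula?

C9H10N2O4

Walk through each heavy atom and fill implicit hydrogens from standard valence (C 4, N 3, O 2, S 2, halogen 1):
  atom 1: O, bond orders sum to 2 (valence 2) → 0 H
  atom 2: C, bond orders sum to 4 (valence 4) → 0 H
  atom 3: O, bond orders sum to 1 (valence 2) → 1 H
  atom 4: C, bond orders sum to 4 (valence 4) → 0 H
  atom 5: C, bond orders sum to 4 (valence 4) → 0 H
  atom 6: C, bond orders sum to 3 (valence 4) → 1 H
  atom 7: O, bond orders sum to 2 (valence 2) → 0 H
  atom 8: C, bond orders sum to 4 (valence 4) → 0 H
  atom 9: N, bond orders sum to 1 (valence 3) → 2 H
  atom 10: C, bond orders sum to 4 (valence 4) → 0 H
  atom 11: C, bond orders sum to 2 (valence 4) → 2 H
  atom 12: C, bond orders sum to 1 (valence 4) → 3 H
  atom 13: N, bond orders sum to 3 (valence 3) → 0 H
  atom 14: C, bond orders sum to 4 (valence 4) → 0 H
  atom 15: O, bond orders sum to 1 (valence 2) → 1 H
Totals → C:9, H:10, N:2, O:4.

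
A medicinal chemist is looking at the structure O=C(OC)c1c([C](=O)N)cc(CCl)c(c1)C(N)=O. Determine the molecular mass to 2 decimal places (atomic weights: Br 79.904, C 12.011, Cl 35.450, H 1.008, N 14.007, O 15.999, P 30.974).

First, the molecular formula is C11H11ClN2O4 (counting implicit H from valence).
  C: 11 × 12.011 = 132.121
  Cl: 1 × 35.450 = 35.450
  H: 11 × 1.008 = 11.088
  N: 2 × 14.007 = 28.014
  O: 4 × 15.999 = 63.996
Sum: 11×12.011 + 1×35.450 + 11×1.008 + 2×14.007 + 4×15.999 = 270.669 → 270.67 g/mol.

270.67 g/mol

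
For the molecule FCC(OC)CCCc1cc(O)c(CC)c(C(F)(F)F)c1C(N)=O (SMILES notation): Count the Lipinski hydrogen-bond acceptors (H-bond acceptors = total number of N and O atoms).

4

N atoms: 1; O atoms: 3.
Lipinski HBA = 1 + 3 = 4.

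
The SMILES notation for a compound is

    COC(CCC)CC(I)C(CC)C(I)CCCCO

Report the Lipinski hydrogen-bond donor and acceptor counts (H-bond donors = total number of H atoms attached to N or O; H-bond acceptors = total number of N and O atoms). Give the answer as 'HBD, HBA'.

Donors: find every N or O and count the H atoms it carries.
  atom 2 (O): bond orders sum to 2 → 0 H
  atom 19 (O): bond orders sum to 1 → 1 H
Lipinski HBD = 1.
Acceptors: N atoms = 0, O atoms = 2 → HBA = 2.

1, 2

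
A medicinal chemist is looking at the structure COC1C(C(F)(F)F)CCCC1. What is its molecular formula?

Walk through each heavy atom and fill implicit hydrogens from standard valence (C 4, N 3, O 2, S 2, halogen 1):
  atom 1: C, bond orders sum to 1 (valence 4) → 3 H
  atom 2: O, bond orders sum to 2 (valence 2) → 0 H
  atom 3: C, bond orders sum to 3 (valence 4) → 1 H
  atom 4: C, bond orders sum to 3 (valence 4) → 1 H
  atom 5: C, bond orders sum to 4 (valence 4) → 0 H
  atom 6: F (halogen, monovalent) → 0 H
  atom 7: F (halogen, monovalent) → 0 H
  atom 8: F (halogen, monovalent) → 0 H
  atom 9: C, bond orders sum to 2 (valence 4) → 2 H
  atom 10: C, bond orders sum to 2 (valence 4) → 2 H
  atom 11: C, bond orders sum to 2 (valence 4) → 2 H
  atom 12: C, bond orders sum to 2 (valence 4) → 2 H
Totals → C:8, H:13, F:3, O:1.
In Hill order: C8H13F3O.

C8H13F3O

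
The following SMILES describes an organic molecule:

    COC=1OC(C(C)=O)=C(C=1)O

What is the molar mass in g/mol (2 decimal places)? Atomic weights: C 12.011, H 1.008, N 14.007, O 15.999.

First, the molecular formula is C7H8O4 (counting implicit H from valence).
  C: 7 × 12.011 = 84.077
  H: 8 × 1.008 = 8.064
  O: 4 × 15.999 = 63.996
Sum: 7×12.011 + 8×1.008 + 4×15.999 = 156.137 → 156.14 g/mol.

156.14 g/mol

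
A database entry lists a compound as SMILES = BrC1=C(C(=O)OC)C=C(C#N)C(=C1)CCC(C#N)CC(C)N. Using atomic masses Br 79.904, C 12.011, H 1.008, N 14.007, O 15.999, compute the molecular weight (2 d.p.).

364.24 g/mol

First, the molecular formula is C16H18BrN3O2 (counting implicit H from valence).
  Br: 1 × 79.904 = 79.904
  C: 16 × 12.011 = 192.176
  H: 18 × 1.008 = 18.144
  N: 3 × 14.007 = 42.021
  O: 2 × 15.999 = 31.998
Sum: 1×79.904 + 16×12.011 + 18×1.008 + 3×14.007 + 2×15.999 = 364.243 → 364.24 g/mol.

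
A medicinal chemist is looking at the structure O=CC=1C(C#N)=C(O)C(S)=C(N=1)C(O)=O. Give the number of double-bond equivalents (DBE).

8

Molecular formula: C8H4N2O4S.
DoU = (2C + 2 + N − H − X) / 2, where X is the halogen count and O/S are ignored.
    = (2·8 + 2 + 2 − 4 − 0) / 2 = 16 / 2 = 8.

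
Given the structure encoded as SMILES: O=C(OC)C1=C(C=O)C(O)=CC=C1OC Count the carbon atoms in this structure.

10

Count every carbon token in the SMILES (each C, including those in ring-closure positions and inside branches).
Carbon count: 10.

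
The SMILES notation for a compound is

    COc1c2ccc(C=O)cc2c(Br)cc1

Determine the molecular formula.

C12H9BrO2

Walk through each heavy atom and fill implicit hydrogens from standard valence (C 4, N 3, O 2, S 2, halogen 1); for lowercase aromatic atoms, an aromatic c carries 1 H when it has two neighbours and 0 H with three, and aromatic n carries 0 H:
  atom 1: C, bond orders sum to 1 (valence 4) → 3 H
  atom 2: O, bond orders sum to 2 (valence 2) → 0 H
  atom 3: aromatic c, 3 neighbours → 0 H
  atom 4: aromatic c, 3 neighbours → 0 H
  atom 5: aromatic c, 2 neighbours → 1 H
  atom 6: aromatic c, 2 neighbours → 1 H
  atom 7: aromatic c, 3 neighbours → 0 H
  atom 8: C, bond orders sum to 3 (valence 4) → 1 H
  atom 9: O, bond orders sum to 2 (valence 2) → 0 H
  atom 10: aromatic c, 2 neighbours → 1 H
  atom 11: aromatic c, 3 neighbours → 0 H
  atom 12: aromatic c, 3 neighbours → 0 H
  atom 13: Br (halogen, monovalent) → 0 H
  atom 14: aromatic c, 2 neighbours → 1 H
  atom 15: aromatic c, 2 neighbours → 1 H
Totals → C:12, H:9, Br:1, O:2.
In Hill order: C12H9BrO2.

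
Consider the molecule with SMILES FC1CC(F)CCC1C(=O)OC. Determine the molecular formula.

Walk through each heavy atom and fill implicit hydrogens from standard valence (C 4, N 3, O 2, S 2, halogen 1):
  atom 1: F (halogen, monovalent) → 0 H
  atom 2: C, bond orders sum to 3 (valence 4) → 1 H
  atom 3: C, bond orders sum to 2 (valence 4) → 2 H
  atom 4: C, bond orders sum to 3 (valence 4) → 1 H
  atom 5: F (halogen, monovalent) → 0 H
  atom 6: C, bond orders sum to 2 (valence 4) → 2 H
  atom 7: C, bond orders sum to 2 (valence 4) → 2 H
  atom 8: C, bond orders sum to 3 (valence 4) → 1 H
  atom 9: C, bond orders sum to 4 (valence 4) → 0 H
  atom 10: O, bond orders sum to 2 (valence 2) → 0 H
  atom 11: O, bond orders sum to 2 (valence 2) → 0 H
  atom 12: C, bond orders sum to 1 (valence 4) → 3 H
Totals → C:8, H:12, F:2, O:2.

C8H12F2O2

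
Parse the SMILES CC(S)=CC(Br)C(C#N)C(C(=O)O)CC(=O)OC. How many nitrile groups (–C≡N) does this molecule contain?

The nitrile motif appears at heavy-atom position 8 in the SMILES.
Other groups present: 1 alkene, 1 carboxylic acid, 1 ester, 1 thiol.
Nitrile count: 1.

1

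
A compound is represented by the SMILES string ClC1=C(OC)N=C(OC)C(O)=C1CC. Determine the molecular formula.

Walk through each heavy atom and fill implicit hydrogens from standard valence (C 4, N 3, O 2, S 2, halogen 1):
  atom 1: Cl (halogen, monovalent) → 0 H
  atom 2: C, bond orders sum to 4 (valence 4) → 0 H
  atom 3: C, bond orders sum to 4 (valence 4) → 0 H
  atom 4: O, bond orders sum to 2 (valence 2) → 0 H
  atom 5: C, bond orders sum to 1 (valence 4) → 3 H
  atom 6: N, bond orders sum to 3 (valence 3) → 0 H
  atom 7: C, bond orders sum to 4 (valence 4) → 0 H
  atom 8: O, bond orders sum to 2 (valence 2) → 0 H
  atom 9: C, bond orders sum to 1 (valence 4) → 3 H
  atom 10: C, bond orders sum to 4 (valence 4) → 0 H
  atom 11: O, bond orders sum to 1 (valence 2) → 1 H
  atom 12: C, bond orders sum to 4 (valence 4) → 0 H
  atom 13: C, bond orders sum to 2 (valence 4) → 2 H
  atom 14: C, bond orders sum to 1 (valence 4) → 3 H
Totals → C:9, H:12, Cl:1, N:1, O:3.
In Hill order: C9H12ClNO3.

C9H12ClNO3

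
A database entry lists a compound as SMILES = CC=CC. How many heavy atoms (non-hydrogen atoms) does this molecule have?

4

Every atom symbol written in the SMILES (organic subset) is one heavy atom; implicit H are not written.
Heavy atoms by element → C:4.
Total: 4.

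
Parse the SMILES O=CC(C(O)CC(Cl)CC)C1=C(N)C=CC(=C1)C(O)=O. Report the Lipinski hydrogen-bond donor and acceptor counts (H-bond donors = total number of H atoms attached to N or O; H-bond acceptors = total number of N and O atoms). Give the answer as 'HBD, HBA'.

4, 5

Donors: find every N or O and count the H atoms it carries.
  atom 1 (O): bond orders sum to 2 → 0 H
  atom 5 (O): bond orders sum to 1 → 1 H
  atom 13 (N): bond orders sum to 1 → 2 H
  atom 19 (O): bond orders sum to 1 → 1 H
  atom 20 (O): bond orders sum to 2 → 0 H
Lipinski HBD = 4.
Acceptors: N atoms = 1, O atoms = 4 → HBA = 5.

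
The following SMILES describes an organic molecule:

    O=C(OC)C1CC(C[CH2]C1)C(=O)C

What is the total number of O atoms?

3

Scan the SMILES for O atoms (remember two-letter symbols like Cl and Br are single atoms).
Oxygen count: 3.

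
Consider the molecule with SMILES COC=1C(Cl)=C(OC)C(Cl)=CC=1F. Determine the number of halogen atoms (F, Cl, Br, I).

Halogen atoms appear at heavy-atom positions 5, 10, 13 (2×Cl, 1×F).
Other groups present: 2 ether.
Halogen count: 3.

3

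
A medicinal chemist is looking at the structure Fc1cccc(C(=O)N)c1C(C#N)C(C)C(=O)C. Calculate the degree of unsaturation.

8

Molecular formula: C13H13FN2O2.
DoU = (2C + 2 + N − H − X) / 2, where X is the halogen count and O/S are ignored.
    = (2·13 + 2 + 2 − 13 − 1) / 2 = 16 / 2 = 8.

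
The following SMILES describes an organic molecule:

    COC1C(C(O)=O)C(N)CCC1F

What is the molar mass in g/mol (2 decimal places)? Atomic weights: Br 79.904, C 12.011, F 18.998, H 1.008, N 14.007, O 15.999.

First, the molecular formula is C8H14FNO3 (counting implicit H from valence).
  C: 8 × 12.011 = 96.088
  F: 1 × 18.998 = 18.998
  H: 14 × 1.008 = 14.112
  N: 1 × 14.007 = 14.007
  O: 3 × 15.999 = 47.997
Sum: 8×12.011 + 1×18.998 + 14×1.008 + 1×14.007 + 3×15.999 = 191.202 → 191.20 g/mol.

191.20 g/mol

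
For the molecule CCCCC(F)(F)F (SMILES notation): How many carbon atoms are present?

Count every carbon token in the SMILES (each C, including those in ring-closure positions and inside branches).
Carbon count: 5.

5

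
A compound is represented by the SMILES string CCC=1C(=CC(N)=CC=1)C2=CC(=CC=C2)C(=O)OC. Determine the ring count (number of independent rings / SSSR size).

In SMILES, each pair of matching ring-closure digits denotes one ring-closing bond; the number of such bonds equals the number of independent rings.
Ring-closure bonds here: 2.

2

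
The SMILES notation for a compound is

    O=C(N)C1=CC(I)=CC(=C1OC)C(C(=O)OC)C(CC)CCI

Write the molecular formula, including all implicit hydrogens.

C16H21I2NO4

Walk through each heavy atom and fill implicit hydrogens from standard valence (C 4, N 3, O 2, S 2, halogen 1):
  atom 1: O, bond orders sum to 2 (valence 2) → 0 H
  atom 2: C, bond orders sum to 4 (valence 4) → 0 H
  atom 3: N, bond orders sum to 1 (valence 3) → 2 H
  atom 4: C, bond orders sum to 4 (valence 4) → 0 H
  atom 5: C, bond orders sum to 3 (valence 4) → 1 H
  atom 6: C, bond orders sum to 4 (valence 4) → 0 H
  atom 7: I (halogen, monovalent) → 0 H
  atom 8: C, bond orders sum to 3 (valence 4) → 1 H
  atom 9: C, bond orders sum to 4 (valence 4) → 0 H
  atom 10: C, bond orders sum to 4 (valence 4) → 0 H
  atom 11: O, bond orders sum to 2 (valence 2) → 0 H
  atom 12: C, bond orders sum to 1 (valence 4) → 3 H
  atom 13: C, bond orders sum to 3 (valence 4) → 1 H
  atom 14: C, bond orders sum to 4 (valence 4) → 0 H
  atom 15: O, bond orders sum to 2 (valence 2) → 0 H
  atom 16: O, bond orders sum to 2 (valence 2) → 0 H
  atom 17: C, bond orders sum to 1 (valence 4) → 3 H
  atom 18: C, bond orders sum to 3 (valence 4) → 1 H
  atom 19: C, bond orders sum to 2 (valence 4) → 2 H
  atom 20: C, bond orders sum to 1 (valence 4) → 3 H
  atom 21: C, bond orders sum to 2 (valence 4) → 2 H
  atom 22: C, bond orders sum to 2 (valence 4) → 2 H
  atom 23: I (halogen, monovalent) → 0 H
Totals → C:16, H:21, I:2, N:1, O:4.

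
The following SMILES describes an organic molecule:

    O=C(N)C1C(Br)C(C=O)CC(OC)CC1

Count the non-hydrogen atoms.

15

Every atom symbol written in the SMILES (organic subset) is one heavy atom; implicit H are not written.
Heavy atoms by element → Br:1, C:10, N:1, O:3.
Total: 15.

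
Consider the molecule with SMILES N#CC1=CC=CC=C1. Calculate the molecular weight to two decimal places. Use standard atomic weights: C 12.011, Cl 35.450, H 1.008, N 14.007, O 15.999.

First, the molecular formula is C7H5N (counting implicit H from valence).
  C: 7 × 12.011 = 84.077
  H: 5 × 1.008 = 5.040
  N: 1 × 14.007 = 14.007
Sum: 7×12.011 + 5×1.008 + 1×14.007 = 103.124 → 103.12 g/mol.

103.12 g/mol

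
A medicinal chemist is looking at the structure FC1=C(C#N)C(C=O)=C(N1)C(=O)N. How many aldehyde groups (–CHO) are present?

The aldehyde motif appears at heavy-atom position 7 in the SMILES.
Other groups present: 1 amide, 1 nitrile.
Aldehyde count: 1.

1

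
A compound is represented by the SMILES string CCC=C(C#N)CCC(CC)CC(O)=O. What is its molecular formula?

C12H19NO2

Walk through each heavy atom and fill implicit hydrogens from standard valence (C 4, N 3, O 2, S 2, halogen 1):
  atom 1: C, bond orders sum to 1 (valence 4) → 3 H
  atom 2: C, bond orders sum to 2 (valence 4) → 2 H
  atom 3: C, bond orders sum to 3 (valence 4) → 1 H
  atom 4: C, bond orders sum to 4 (valence 4) → 0 H
  atom 5: C, bond orders sum to 4 (valence 4) → 0 H
  atom 6: N, bond orders sum to 3 (valence 3) → 0 H
  atom 7: C, bond orders sum to 2 (valence 4) → 2 H
  atom 8: C, bond orders sum to 2 (valence 4) → 2 H
  atom 9: C, bond orders sum to 3 (valence 4) → 1 H
  atom 10: C, bond orders sum to 2 (valence 4) → 2 H
  atom 11: C, bond orders sum to 1 (valence 4) → 3 H
  atom 12: C, bond orders sum to 2 (valence 4) → 2 H
  atom 13: C, bond orders sum to 4 (valence 4) → 0 H
  atom 14: O, bond orders sum to 1 (valence 2) → 1 H
  atom 15: O, bond orders sum to 2 (valence 2) → 0 H
Totals → C:12, H:19, N:1, O:2.
In Hill order: C12H19NO2.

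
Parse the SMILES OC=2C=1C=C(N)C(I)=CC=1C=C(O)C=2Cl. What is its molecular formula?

C10H7ClINO2

Walk through each heavy atom and fill implicit hydrogens from standard valence (C 4, N 3, O 2, S 2, halogen 1):
  atom 1: O, bond orders sum to 1 (valence 2) → 1 H
  atom 2: C, bond orders sum to 4 (valence 4) → 0 H
  atom 3: C, bond orders sum to 4 (valence 4) → 0 H
  atom 4: C, bond orders sum to 3 (valence 4) → 1 H
  atom 5: C, bond orders sum to 4 (valence 4) → 0 H
  atom 6: N, bond orders sum to 1 (valence 3) → 2 H
  atom 7: C, bond orders sum to 4 (valence 4) → 0 H
  atom 8: I (halogen, monovalent) → 0 H
  atom 9: C, bond orders sum to 3 (valence 4) → 1 H
  atom 10: C, bond orders sum to 4 (valence 4) → 0 H
  atom 11: C, bond orders sum to 3 (valence 4) → 1 H
  atom 12: C, bond orders sum to 4 (valence 4) → 0 H
  atom 13: O, bond orders sum to 1 (valence 2) → 1 H
  atom 14: C, bond orders sum to 4 (valence 4) → 0 H
  atom 15: Cl (halogen, monovalent) → 0 H
Totals → C:10, H:7, Cl:1, I:1, N:1, O:2.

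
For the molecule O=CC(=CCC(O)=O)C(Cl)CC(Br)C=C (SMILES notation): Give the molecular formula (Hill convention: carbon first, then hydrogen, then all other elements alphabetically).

C10H12BrClO3

Walk through each heavy atom and fill implicit hydrogens from standard valence (C 4, N 3, O 2, S 2, halogen 1):
  atom 1: O, bond orders sum to 2 (valence 2) → 0 H
  atom 2: C, bond orders sum to 3 (valence 4) → 1 H
  atom 3: C, bond orders sum to 4 (valence 4) → 0 H
  atom 4: C, bond orders sum to 3 (valence 4) → 1 H
  atom 5: C, bond orders sum to 2 (valence 4) → 2 H
  atom 6: C, bond orders sum to 4 (valence 4) → 0 H
  atom 7: O, bond orders sum to 1 (valence 2) → 1 H
  atom 8: O, bond orders sum to 2 (valence 2) → 0 H
  atom 9: C, bond orders sum to 3 (valence 4) → 1 H
  atom 10: Cl (halogen, monovalent) → 0 H
  atom 11: C, bond orders sum to 2 (valence 4) → 2 H
  atom 12: C, bond orders sum to 3 (valence 4) → 1 H
  atom 13: Br (halogen, monovalent) → 0 H
  atom 14: C, bond orders sum to 3 (valence 4) → 1 H
  atom 15: C, bond orders sum to 2 (valence 4) → 2 H
Totals → C:10, H:12, Br:1, Cl:1, O:3.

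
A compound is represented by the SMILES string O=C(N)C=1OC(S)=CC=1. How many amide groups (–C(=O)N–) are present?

1

The amide motif appears at heavy-atom position 2 in the SMILES.
Other groups present: 1 thiol.
Amide count: 1.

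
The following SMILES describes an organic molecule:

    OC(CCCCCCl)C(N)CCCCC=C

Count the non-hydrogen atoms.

Every atom symbol written in the SMILES (organic subset) is one heavy atom; implicit H are not written.
Heavy atoms by element → C:13, Cl:1, N:1, O:1.
Total: 16.

16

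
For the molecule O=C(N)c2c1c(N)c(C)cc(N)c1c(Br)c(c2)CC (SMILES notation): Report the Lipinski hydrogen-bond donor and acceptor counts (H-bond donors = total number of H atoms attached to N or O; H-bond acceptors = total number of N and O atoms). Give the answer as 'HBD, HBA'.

Donors: find every N or O and count the H atoms it carries.
  atom 1 (O): bond orders sum to 2 → 0 H
  atom 3 (N): bond orders sum to 1 → 2 H
  atom 7 (N): bond orders sum to 1 → 2 H
  atom 12 (N): bond orders sum to 1 → 2 H
Lipinski HBD = 6.
Acceptors: N atoms = 3, O atoms = 1 → HBA = 4.

6, 4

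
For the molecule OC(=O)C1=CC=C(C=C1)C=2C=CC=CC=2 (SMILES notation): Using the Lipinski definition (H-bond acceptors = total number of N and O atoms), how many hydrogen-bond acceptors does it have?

N atoms: 0; O atoms: 2.
Lipinski HBA = 0 + 2 = 2.

2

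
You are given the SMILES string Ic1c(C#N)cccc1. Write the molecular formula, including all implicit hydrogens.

C7H4IN

Walk through each heavy atom and fill implicit hydrogens from standard valence (C 4, N 3, O 2, S 2, halogen 1); for lowercase aromatic atoms, an aromatic c carries 1 H when it has two neighbours and 0 H with three, and aromatic n carries 0 H:
  atom 1: I (halogen, monovalent) → 0 H
  atom 2: aromatic c, 3 neighbours → 0 H
  atom 3: aromatic c, 3 neighbours → 0 H
  atom 4: C, bond orders sum to 4 (valence 4) → 0 H
  atom 5: N, bond orders sum to 3 (valence 3) → 0 H
  atom 6: aromatic c, 2 neighbours → 1 H
  atom 7: aromatic c, 2 neighbours → 1 H
  atom 8: aromatic c, 2 neighbours → 1 H
  atom 9: aromatic c, 2 neighbours → 1 H
Totals → C:7, H:4, I:1, N:1.
In Hill order: C7H4IN.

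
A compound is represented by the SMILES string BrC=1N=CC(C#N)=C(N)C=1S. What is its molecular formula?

C6H4BrN3S

Walk through each heavy atom and fill implicit hydrogens from standard valence (C 4, N 3, O 2, S 2, halogen 1):
  atom 1: Br (halogen, monovalent) → 0 H
  atom 2: C, bond orders sum to 4 (valence 4) → 0 H
  atom 3: N, bond orders sum to 3 (valence 3) → 0 H
  atom 4: C, bond orders sum to 3 (valence 4) → 1 H
  atom 5: C, bond orders sum to 4 (valence 4) → 0 H
  atom 6: C, bond orders sum to 4 (valence 4) → 0 H
  atom 7: N, bond orders sum to 3 (valence 3) → 0 H
  atom 8: C, bond orders sum to 4 (valence 4) → 0 H
  atom 9: N, bond orders sum to 1 (valence 3) → 2 H
  atom 10: C, bond orders sum to 4 (valence 4) → 0 H
  atom 11: S, bond orders sum to 1 (valence 2) → 1 H
Totals → C:6, H:4, Br:1, N:3, S:1.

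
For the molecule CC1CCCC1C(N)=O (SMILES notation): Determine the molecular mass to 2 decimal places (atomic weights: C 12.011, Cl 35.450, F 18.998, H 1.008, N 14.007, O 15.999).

127.19 g/mol

First, the molecular formula is C7H13NO (counting implicit H from valence).
  C: 7 × 12.011 = 84.077
  H: 13 × 1.008 = 13.104
  N: 1 × 14.007 = 14.007
  O: 1 × 15.999 = 15.999
Sum: 7×12.011 + 13×1.008 + 1×14.007 + 1×15.999 = 127.187 → 127.19 g/mol.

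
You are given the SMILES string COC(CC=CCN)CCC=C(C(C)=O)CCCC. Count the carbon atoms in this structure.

16

Count every carbon token in the SMILES (each C, including those in ring-closure positions and inside branches).
Carbon count: 16.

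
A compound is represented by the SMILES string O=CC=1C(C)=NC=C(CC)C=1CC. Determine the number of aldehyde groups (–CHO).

1

The aldehyde motif appears at heavy-atom position 2 in the SMILES.
Aldehyde count: 1.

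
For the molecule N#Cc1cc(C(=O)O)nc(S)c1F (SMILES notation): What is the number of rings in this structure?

In SMILES, each pair of matching ring-closure digits denotes one ring-closing bond; the number of such bonds equals the number of independent rings.
Ring-closure bonds here: 1.

1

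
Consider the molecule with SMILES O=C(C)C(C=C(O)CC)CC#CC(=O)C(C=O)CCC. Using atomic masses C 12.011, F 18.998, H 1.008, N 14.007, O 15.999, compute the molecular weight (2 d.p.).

278.35 g/mol

First, the molecular formula is C16H22O4 (counting implicit H from valence).
  C: 16 × 12.011 = 192.176
  H: 22 × 1.008 = 22.176
  O: 4 × 15.999 = 63.996
Sum: 16×12.011 + 22×1.008 + 4×15.999 = 278.348 → 278.35 g/mol.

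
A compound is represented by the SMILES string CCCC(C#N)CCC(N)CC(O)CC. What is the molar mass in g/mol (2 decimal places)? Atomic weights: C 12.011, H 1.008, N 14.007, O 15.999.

212.34 g/mol

First, the molecular formula is C12H24N2O (counting implicit H from valence).
  C: 12 × 12.011 = 144.132
  H: 24 × 1.008 = 24.192
  N: 2 × 14.007 = 28.014
  O: 1 × 15.999 = 15.999
Sum: 12×12.011 + 24×1.008 + 2×14.007 + 1×15.999 = 212.337 → 212.34 g/mol.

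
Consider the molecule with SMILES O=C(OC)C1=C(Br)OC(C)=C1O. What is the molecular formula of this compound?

C7H7BrO4

Walk through each heavy atom and fill implicit hydrogens from standard valence (C 4, N 3, O 2, S 2, halogen 1):
  atom 1: O, bond orders sum to 2 (valence 2) → 0 H
  atom 2: C, bond orders sum to 4 (valence 4) → 0 H
  atom 3: O, bond orders sum to 2 (valence 2) → 0 H
  atom 4: C, bond orders sum to 1 (valence 4) → 3 H
  atom 5: C, bond orders sum to 4 (valence 4) → 0 H
  atom 6: C, bond orders sum to 4 (valence 4) → 0 H
  atom 7: Br (halogen, monovalent) → 0 H
  atom 8: O, bond orders sum to 2 (valence 2) → 0 H
  atom 9: C, bond orders sum to 4 (valence 4) → 0 H
  atom 10: C, bond orders sum to 1 (valence 4) → 3 H
  atom 11: C, bond orders sum to 4 (valence 4) → 0 H
  atom 12: O, bond orders sum to 1 (valence 2) → 1 H
Totals → C:7, H:7, Br:1, O:4.
In Hill order: C7H7BrO4.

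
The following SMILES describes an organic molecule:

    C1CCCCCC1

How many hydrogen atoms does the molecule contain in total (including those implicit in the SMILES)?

Walk through each heavy atom and fill implicit hydrogens from standard valence (C 4, N 3, O 2, S 2, halogen 1):
  atom 1: C, bond orders sum to 2 (valence 4) → 2 H
  atom 2: C, bond orders sum to 2 (valence 4) → 2 H
  atom 3: C, bond orders sum to 2 (valence 4) → 2 H
  atom 4: C, bond orders sum to 2 (valence 4) → 2 H
  atom 5: C, bond orders sum to 2 (valence 4) → 2 H
  atom 6: C, bond orders sum to 2 (valence 4) → 2 H
  atom 7: C, bond orders sum to 2 (valence 4) → 2 H
Total hydrogens: 14.

14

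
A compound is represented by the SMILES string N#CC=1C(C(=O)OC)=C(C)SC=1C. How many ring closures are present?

In SMILES, each pair of matching ring-closure digits denotes one ring-closing bond; the number of such bonds equals the number of independent rings.
Ring-closure bonds here: 1.

1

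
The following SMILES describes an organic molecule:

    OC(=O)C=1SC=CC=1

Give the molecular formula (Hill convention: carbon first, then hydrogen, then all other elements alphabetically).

Walk through each heavy atom and fill implicit hydrogens from standard valence (C 4, N 3, O 2, S 2, halogen 1):
  atom 1: O, bond orders sum to 1 (valence 2) → 1 H
  atom 2: C, bond orders sum to 4 (valence 4) → 0 H
  atom 3: O, bond orders sum to 2 (valence 2) → 0 H
  atom 4: C, bond orders sum to 4 (valence 4) → 0 H
  atom 5: S, bond orders sum to 2 (valence 2) → 0 H
  atom 6: C, bond orders sum to 3 (valence 4) → 1 H
  atom 7: C, bond orders sum to 3 (valence 4) → 1 H
  atom 8: C, bond orders sum to 3 (valence 4) → 1 H
Totals → C:5, H:4, O:2, S:1.
In Hill order: C5H4O2S.

C5H4O2S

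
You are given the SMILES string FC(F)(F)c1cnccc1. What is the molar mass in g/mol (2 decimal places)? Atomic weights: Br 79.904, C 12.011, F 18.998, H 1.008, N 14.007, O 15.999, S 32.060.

First, the molecular formula is C6H4F3N (counting implicit H from valence).
  C: 6 × 12.011 = 72.066
  F: 3 × 18.998 = 56.994
  H: 4 × 1.008 = 4.032
  N: 1 × 14.007 = 14.007
Sum: 6×12.011 + 3×18.998 + 4×1.008 + 1×14.007 = 147.099 → 147.10 g/mol.

147.10 g/mol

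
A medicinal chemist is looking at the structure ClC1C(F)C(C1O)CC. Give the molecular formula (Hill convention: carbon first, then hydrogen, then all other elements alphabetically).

Walk through each heavy atom and fill implicit hydrogens from standard valence (C 4, N 3, O 2, S 2, halogen 1):
  atom 1: Cl (halogen, monovalent) → 0 H
  atom 2: C, bond orders sum to 3 (valence 4) → 1 H
  atom 3: C, bond orders sum to 3 (valence 4) → 1 H
  atom 4: F (halogen, monovalent) → 0 H
  atom 5: C, bond orders sum to 3 (valence 4) → 1 H
  atom 6: C, bond orders sum to 3 (valence 4) → 1 H
  atom 7: O, bond orders sum to 1 (valence 2) → 1 H
  atom 8: C, bond orders sum to 2 (valence 4) → 2 H
  atom 9: C, bond orders sum to 1 (valence 4) → 3 H
Totals → C:6, H:10, Cl:1, F:1, O:1.
In Hill order: C6H10ClFO.

C6H10ClFO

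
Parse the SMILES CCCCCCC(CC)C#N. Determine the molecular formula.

Walk through each heavy atom and fill implicit hydrogens from standard valence (C 4, N 3, O 2, S 2, halogen 1):
  atom 1: C, bond orders sum to 1 (valence 4) → 3 H
  atom 2: C, bond orders sum to 2 (valence 4) → 2 H
  atom 3: C, bond orders sum to 2 (valence 4) → 2 H
  atom 4: C, bond orders sum to 2 (valence 4) → 2 H
  atom 5: C, bond orders sum to 2 (valence 4) → 2 H
  atom 6: C, bond orders sum to 2 (valence 4) → 2 H
  atom 7: C, bond orders sum to 3 (valence 4) → 1 H
  atom 8: C, bond orders sum to 2 (valence 4) → 2 H
  atom 9: C, bond orders sum to 1 (valence 4) → 3 H
  atom 10: C, bond orders sum to 4 (valence 4) → 0 H
  atom 11: N, bond orders sum to 3 (valence 3) → 0 H
Totals → C:10, H:19, N:1.
In Hill order: C10H19N.

C10H19N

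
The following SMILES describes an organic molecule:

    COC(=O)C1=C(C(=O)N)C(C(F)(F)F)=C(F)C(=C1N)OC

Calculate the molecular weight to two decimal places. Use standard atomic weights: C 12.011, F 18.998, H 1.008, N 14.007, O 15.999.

310.20 g/mol

First, the molecular formula is C11H10F4N2O4 (counting implicit H from valence).
  C: 11 × 12.011 = 132.121
  F: 4 × 18.998 = 75.992
  H: 10 × 1.008 = 10.080
  N: 2 × 14.007 = 28.014
  O: 4 × 15.999 = 63.996
Sum: 11×12.011 + 4×18.998 + 10×1.008 + 2×14.007 + 4×15.999 = 310.203 → 310.20 g/mol.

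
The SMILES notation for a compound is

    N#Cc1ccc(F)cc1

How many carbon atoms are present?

7

Count every carbon token in the SMILES (each C, including those in ring-closure positions and inside branches).
Carbon count: 7.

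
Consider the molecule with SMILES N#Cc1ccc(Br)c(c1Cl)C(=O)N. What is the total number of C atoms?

8

Count every carbon token in the SMILES (each C, including those in ring-closure positions and inside branches).
Carbon count: 8.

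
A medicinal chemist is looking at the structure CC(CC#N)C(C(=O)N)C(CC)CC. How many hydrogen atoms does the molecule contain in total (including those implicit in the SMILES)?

Walk through each heavy atom and fill implicit hydrogens from standard valence (C 4, N 3, O 2, S 2, halogen 1):
  atom 1: C, bond orders sum to 1 (valence 4) → 3 H
  atom 2: C, bond orders sum to 3 (valence 4) → 1 H
  atom 3: C, bond orders sum to 2 (valence 4) → 2 H
  atom 4: C, bond orders sum to 4 (valence 4) → 0 H
  atom 5: N, bond orders sum to 3 (valence 3) → 0 H
  atom 6: C, bond orders sum to 3 (valence 4) → 1 H
  atom 7: C, bond orders sum to 4 (valence 4) → 0 H
  atom 8: O, bond orders sum to 2 (valence 2) → 0 H
  atom 9: N, bond orders sum to 1 (valence 3) → 2 H
  atom 10: C, bond orders sum to 3 (valence 4) → 1 H
  atom 11: C, bond orders sum to 2 (valence 4) → 2 H
  atom 12: C, bond orders sum to 1 (valence 4) → 3 H
  atom 13: C, bond orders sum to 2 (valence 4) → 2 H
  atom 14: C, bond orders sum to 1 (valence 4) → 3 H
Total hydrogens: 20.

20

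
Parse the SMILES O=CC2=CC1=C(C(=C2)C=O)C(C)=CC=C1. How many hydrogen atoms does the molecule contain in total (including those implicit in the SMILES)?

10

Walk through each heavy atom and fill implicit hydrogens from standard valence (C 4, N 3, O 2, S 2, halogen 1):
  atom 1: O, bond orders sum to 2 (valence 2) → 0 H
  atom 2: C, bond orders sum to 3 (valence 4) → 1 H
  atom 3: C, bond orders sum to 4 (valence 4) → 0 H
  atom 4: C, bond orders sum to 3 (valence 4) → 1 H
  atom 5: C, bond orders sum to 4 (valence 4) → 0 H
  atom 6: C, bond orders sum to 4 (valence 4) → 0 H
  atom 7: C, bond orders sum to 4 (valence 4) → 0 H
  atom 8: C, bond orders sum to 3 (valence 4) → 1 H
  atom 9: C, bond orders sum to 3 (valence 4) → 1 H
  atom 10: O, bond orders sum to 2 (valence 2) → 0 H
  atom 11: C, bond orders sum to 4 (valence 4) → 0 H
  atom 12: C, bond orders sum to 1 (valence 4) → 3 H
  atom 13: C, bond orders sum to 3 (valence 4) → 1 H
  atom 14: C, bond orders sum to 3 (valence 4) → 1 H
  atom 15: C, bond orders sum to 3 (valence 4) → 1 H
Total hydrogens: 10.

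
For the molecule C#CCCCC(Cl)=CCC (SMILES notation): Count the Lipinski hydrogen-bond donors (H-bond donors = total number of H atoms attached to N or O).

0

Donors: find every N or O and count the H atoms it carries.
  (no N or O atoms present)
Lipinski HBD = 0.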